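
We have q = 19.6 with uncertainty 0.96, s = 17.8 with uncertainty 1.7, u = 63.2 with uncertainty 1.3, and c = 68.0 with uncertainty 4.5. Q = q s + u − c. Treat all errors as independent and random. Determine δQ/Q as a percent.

Let p = q·s = 349. δp/p = √((1·δq/q)² + (1·δs/s)²) = √(0.00240 + 0.00912) = 0.107, so δp = 37.4.
Q = p + u − c: δQ = √(δp² + δu² + δc²) = √(1400 + 1.69 + 20.2) = 37.7
Q = 344, so δQ/Q = 37.7/344 = 0.110.

11.0%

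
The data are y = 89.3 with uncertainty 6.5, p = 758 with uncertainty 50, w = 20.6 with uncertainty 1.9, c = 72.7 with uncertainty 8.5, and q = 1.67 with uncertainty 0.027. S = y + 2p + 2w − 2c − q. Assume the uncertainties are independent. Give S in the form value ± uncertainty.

1500 ± 102

For a sum/difference, combine absolute errors in quadrature:
  (δy)² = 42.2;  (2·δp)² = 10000;  (2·δw)² = 14.4;  (2·δc)² = 289;  (δq)² = 0.000729
δS = √(10300) = 102
S = 1500.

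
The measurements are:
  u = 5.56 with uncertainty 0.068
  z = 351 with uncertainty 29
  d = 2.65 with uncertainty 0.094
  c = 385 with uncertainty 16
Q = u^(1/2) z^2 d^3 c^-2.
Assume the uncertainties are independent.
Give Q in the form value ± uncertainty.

36.5 ± 7.79

For a monomial Q ∝ u^(1/2), z^2, d^3, c^-2, fractional errors add in quadrature:
  (½·δu/u)² = (0.5×0.0122)² = 3.74e-05;  (2·δz/z)² = (2×0.0826)² = 0.0273;  (3·δd/d)² = (3×0.0355)² = 0.0113;  (-2·δc/c)² = (-2×0.0416)² = 0.00691
δQ/Q = √(0.0456) = 0.213
Q = 36.5, so δQ = 0.213 × 36.5 = 7.79.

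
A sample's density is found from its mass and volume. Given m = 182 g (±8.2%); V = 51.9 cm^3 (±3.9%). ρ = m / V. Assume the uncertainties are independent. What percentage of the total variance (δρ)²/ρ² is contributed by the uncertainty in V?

(δρ/ρ)² = (1·δm/m)² + (-1·δV/V)²
  m term: (1×0.0820)² = 0.00672
  V term: (-1×0.0390)² = 0.00152
Total = 0.00824. Share from V = 0.00152/0.00824 = 0.184.

18.4%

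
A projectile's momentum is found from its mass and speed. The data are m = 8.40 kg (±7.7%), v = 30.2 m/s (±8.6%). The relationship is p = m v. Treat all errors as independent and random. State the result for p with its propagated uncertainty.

Each factor contributes (exponent × relative error)² to (δp/p)²:
  (1·δm/m)² = (1×0.0770)² = 0.00593;  (1·δv/v)² = (1×0.0860)² = 0.00740
δp/p = √(0.0133) = 0.115
p = 254 kg·m/s, so δp = 0.115 × 254 = 29.3 kg·m/s.

254 ± 29.3 kg·m/s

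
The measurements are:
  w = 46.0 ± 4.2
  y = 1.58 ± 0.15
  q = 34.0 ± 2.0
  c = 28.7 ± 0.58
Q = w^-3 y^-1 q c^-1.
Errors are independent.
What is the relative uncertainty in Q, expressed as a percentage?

Products/powers → add relative errors in quadrature, weighted by exponent:
  (-3·δw/w)² = (-3×0.0913)² = 0.0750;  (-1·δy/y)² = (-1×0.0949)² = 0.00901;  (1·δq/q)² = (1×0.0588)² = 0.00346;  (-1·δc/c)² = (-1×0.0202)² = 0.000408
δQ/Q = √(0.0879) = 0.296

29.6%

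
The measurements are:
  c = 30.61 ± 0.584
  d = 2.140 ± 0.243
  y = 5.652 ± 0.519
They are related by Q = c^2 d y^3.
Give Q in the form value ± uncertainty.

Since Q is a product/quotient, work with relative uncertainties:
  (2·δc/c)² = (2×0.0191)² = 0.00146;  (1·δd/d)² = (1×0.114)² = 0.0129;  (3·δy/y)² = (3×0.0918)² = 0.0759
δQ/Q = √(0.0902) = 0.300
Q = 362000, so δQ = 0.300 × 362000 = 1.09e+05.

(3.620 ± 1.09) × 10^5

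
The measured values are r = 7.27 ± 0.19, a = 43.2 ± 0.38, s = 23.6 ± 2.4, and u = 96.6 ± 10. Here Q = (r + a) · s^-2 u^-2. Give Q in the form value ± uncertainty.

(9.71 ± 2.82) × 10^-6

Let w = r + a = 50.5. δw = √(δr² + δa²) = √(0.0361 + 0.144) = 0.425, so δw/w = 0.00842.
Q is then a monomial in w, s, u:
δQ/Q = √((δw/w)² + (-2·δs/s)² + (-2·δu/u)²) = √(7.09e-05 + 0.0414 + 0.0429) = 0.290
Q = 9.71e-06, so δQ = 0.290 × 9.71e-06 = 2.82e-06.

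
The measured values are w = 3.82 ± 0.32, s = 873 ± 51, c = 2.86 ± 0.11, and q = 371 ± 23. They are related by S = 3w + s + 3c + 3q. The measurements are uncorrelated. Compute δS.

Absolute uncertainties add in quadrature for a linear combination:
  (3·δw)² = 0.922;  (δs)² = 2600;  (3·δc)² = 0.109;  (3·δq)² = 4760
δS = √(7360) = 85.8

85.8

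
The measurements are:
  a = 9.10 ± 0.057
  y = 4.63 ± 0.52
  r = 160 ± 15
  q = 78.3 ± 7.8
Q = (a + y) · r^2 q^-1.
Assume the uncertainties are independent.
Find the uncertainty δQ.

Let u = a + y = 13.7. δu = √(δa² + δy²) = √(0.00325 + 0.270) = 0.523, so δu/u = 0.0381.
Q is then a monomial in u, r, q:
δQ/Q = √((δu/u)² + (2·δr/r)² + (-1·δq/q)²) = √(0.00145 + 0.0352 + 0.00992) = 0.216
Q = 4490, so δQ = 0.216 × 4490 = 968.

968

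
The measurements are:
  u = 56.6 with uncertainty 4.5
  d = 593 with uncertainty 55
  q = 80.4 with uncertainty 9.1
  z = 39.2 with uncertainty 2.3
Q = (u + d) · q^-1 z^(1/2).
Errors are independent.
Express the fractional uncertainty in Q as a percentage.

14.5%

Let w = u + d = 650. δw = √(δu² + δd²) = √(20.2 + 3020) = 55.2, so δw/w = 0.0850.
Q is then a monomial in w, q, z:
δQ/Q = √((δw/w)² + (-1·δq/q)² + (½·δz/z)²) = √(0.00722 + 0.0128 + 0.000861) = 0.145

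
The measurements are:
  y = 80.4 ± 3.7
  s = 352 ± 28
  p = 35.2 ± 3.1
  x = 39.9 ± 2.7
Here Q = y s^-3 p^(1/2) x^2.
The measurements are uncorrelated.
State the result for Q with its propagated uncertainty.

Each factor contributes (exponent × relative error)² to (δQ/Q)²:
  (1·δy/y)² = (1×0.0460)² = 0.00212;  (-3·δs/s)² = (-3×0.0795)² = 0.0569;  (½·δp/p)² = (0.5×0.0881)² = 0.00194;  (2·δx/x)² = (2×0.0677)² = 0.0183
δQ/Q = √(0.0793) = 0.282
Q = 0.0174, so δQ = 0.282 × 0.0174 = 0.00490.

0.0174 ± 0.00490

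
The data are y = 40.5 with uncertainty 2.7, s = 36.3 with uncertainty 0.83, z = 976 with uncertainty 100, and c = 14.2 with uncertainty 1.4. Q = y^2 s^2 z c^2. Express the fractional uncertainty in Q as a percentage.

Q is a product of powers, so relative uncertainties combine in quadrature:
  (2·δy/y)² = (2×0.0667)² = 0.0178;  (2·δs/s)² = (2×0.0229)² = 0.00209;  (1·δz/z)² = (1×0.102)² = 0.0105;  (2·δc/c)² = (2×0.0986)² = 0.0389
δQ/Q = √(0.0692) = 0.263

26.3%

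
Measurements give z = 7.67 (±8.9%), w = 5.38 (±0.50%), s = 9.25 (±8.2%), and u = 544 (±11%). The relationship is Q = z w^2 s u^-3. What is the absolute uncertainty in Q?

Q is a product of powers, so relative uncertainties combine in quadrature:
  (1·δz/z)² = (1×0.0890)² = 0.00792;  (2·δw/w)² = (2×0.00500)² = 0.000100;  (1·δs/s)² = (1×0.0820)² = 0.00672;  (-3·δu/u)² = (-3×0.110)² = 0.109
δQ/Q = √(0.124) = 0.352
Q = 1.28e-05, so δQ = 0.352 × 1.28e-05 = 4.49e-06.

4.49e-06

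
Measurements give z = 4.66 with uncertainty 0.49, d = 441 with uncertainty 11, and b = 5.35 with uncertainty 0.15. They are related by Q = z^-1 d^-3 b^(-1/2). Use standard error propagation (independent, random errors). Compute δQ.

1.4e-10

Each factor contributes (exponent × relative error)² to (δQ/Q)²:
  (-1·δz/z)² = (-1×0.105)² = 0.0111;  (-3·δd/d)² = (-3×0.0249)² = 0.00560;  (−½·δb/b)² = (-0.5×0.0280)² = 0.000197
δQ/Q = √(0.0169) = 0.130
Q = 1.08e-09, so δQ = 0.130 × 1.08e-09 = 1.4e-10.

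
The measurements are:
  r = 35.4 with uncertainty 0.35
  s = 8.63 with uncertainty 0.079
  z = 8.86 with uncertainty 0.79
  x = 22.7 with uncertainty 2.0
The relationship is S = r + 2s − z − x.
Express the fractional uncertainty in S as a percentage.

10.4%

Each term contributes (cᵢ δxᵢ)² to (δS)²:
  (δr)² = 0.122;  (2·δs)² = 0.0250;  (δz)² = 0.624;  (δx)² = 4.00
δS = √(4.77) = 2.18
S = 21.1, so δS/S = 2.18/21.1 = 0.104.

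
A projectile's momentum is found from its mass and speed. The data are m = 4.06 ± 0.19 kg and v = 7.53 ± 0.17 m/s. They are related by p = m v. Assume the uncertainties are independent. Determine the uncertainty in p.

1.59 kg·m/s

Since p is a product/quotient, work with relative uncertainties:
  (1·δm/m)² = (1×0.0468)² = 0.00219;  (1·δv/v)² = (1×0.0226)² = 0.000510
δp/p = √(0.00270) = 0.0520
p = 30.6 kg·m/s, so δp = 0.0520 × 30.6 = 1.59 kg·m/s.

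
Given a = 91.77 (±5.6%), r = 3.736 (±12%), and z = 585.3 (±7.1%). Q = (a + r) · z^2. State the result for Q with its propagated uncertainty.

Let u = a + r = 95.51. δu = √(δa² + δr²) = √(26.4 + 0.201) = 5.16, so δu/u = 0.0540.
Q is then a monomial in u, z:
δQ/Q = √((δu/u)² + (2·δz/z)²) = √(0.00292 + 0.0202) = 0.152
Q = 3.272e+07, so δQ = 0.152 × 3.272e+07 = 4.97e+06.

(3.272 ± 0.497) × 10^7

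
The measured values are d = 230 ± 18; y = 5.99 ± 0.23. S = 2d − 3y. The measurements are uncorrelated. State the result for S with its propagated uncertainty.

Absolute uncertainties add in quadrature for a linear combination:
  (2·δd)² = 1300;  (3·δy)² = 0.476
δS = √(1300) = 36.0
S = 442.

442 ± 36.0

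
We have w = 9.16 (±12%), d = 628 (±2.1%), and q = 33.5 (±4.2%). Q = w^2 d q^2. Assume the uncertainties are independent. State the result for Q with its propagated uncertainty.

Relative error in a monomial: (δQ/Q)² = Σ (nᵢ · δxᵢ/xᵢ)².
  (2·δw/w)² = (2×0.120)² = 0.0576;  (1·δd/d)² = (1×0.0210)² = 0.000441;  (2·δq/q)² = (2×0.0420)² = 0.00706
δQ/Q = √(0.0651) = 0.255
Q = 5.91e+07, so δQ = 0.255 × 5.91e+07 = 1.51e+07.

(5.91 ± 1.51) × 10^7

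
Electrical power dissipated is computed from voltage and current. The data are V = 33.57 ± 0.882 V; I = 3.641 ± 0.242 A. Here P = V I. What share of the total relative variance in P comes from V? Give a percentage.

13.5%

(δP/P)² = (1·δV/V)² + (1·δI/I)²
  V term: (1×0.0263)² = 0.000690
  I term: (1×0.0665)² = 0.00442
Total = 0.00511. Share from V = 0.000690/0.00511 = 0.135.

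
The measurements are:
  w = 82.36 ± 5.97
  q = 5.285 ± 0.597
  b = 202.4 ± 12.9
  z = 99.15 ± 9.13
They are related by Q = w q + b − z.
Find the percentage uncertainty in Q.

Let p = w·q = 435.3. δp/p = √((1·δw/w)² + (1·δq/q)²) = √(0.00525 + 0.0128) = 0.134, so δp = 58.4.
Q = p + b − z: δQ = √(δp² + δb² + δz²) = √(3410 + 166 + 83.4) = 60.5
Q = 538.5, so δQ/Q = 60.5/538.5 = 0.112.

11.2%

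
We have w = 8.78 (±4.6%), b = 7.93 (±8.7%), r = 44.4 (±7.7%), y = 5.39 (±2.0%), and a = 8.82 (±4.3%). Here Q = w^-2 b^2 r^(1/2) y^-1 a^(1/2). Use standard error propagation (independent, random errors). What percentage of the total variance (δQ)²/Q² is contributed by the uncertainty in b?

73.7%

(δQ/Q)² = (-2·δw/w)² + (2·δb/b)² + (½·δr/r)² + (-1·δy/y)² + (½·δa/a)²
  w term: (-2×0.0460)² = 0.00846
  b term: (2×0.0870)² = 0.0303
  r term: (0.5×0.0770)² = 0.00148
  y term: (-1×0.0200)² = 0.000400
  a term: (0.5×0.0430)² = 0.000462
Total = 0.0411. Share from b = 0.0303/0.0411 = 0.737.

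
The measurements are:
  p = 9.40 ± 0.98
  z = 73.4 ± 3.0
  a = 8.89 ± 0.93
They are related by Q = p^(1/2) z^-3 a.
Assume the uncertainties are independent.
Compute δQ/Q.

Q is a product of powers, so relative uncertainties combine in quadrature:
  (½·δp/p)² = (0.5×0.104)² = 0.00272;  (-3·δz/z)² = (-3×0.0409)² = 0.0150;  (1·δa/a)² = (1×0.105)² = 0.0109
δQ/Q = √(0.0287) = 0.169

0.169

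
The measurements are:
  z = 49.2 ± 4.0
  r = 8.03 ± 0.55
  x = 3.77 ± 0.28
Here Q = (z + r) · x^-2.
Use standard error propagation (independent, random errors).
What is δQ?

0.662

Let u = z + r = 57.2. δu = √(δz² + δr²) = √(16.0 + 0.303) = 4.04, so δu/u = 0.0706.
Q is then a monomial in u, x:
δQ/Q = √((δu/u)² + (-2·δx/x)²) = √(0.00498 + 0.0221) = 0.164
Q = 4.03, so δQ = 0.164 × 4.03 = 0.662.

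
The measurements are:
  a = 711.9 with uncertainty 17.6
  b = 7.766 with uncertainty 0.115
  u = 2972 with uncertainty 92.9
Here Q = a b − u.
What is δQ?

184

Let p = a·b = 5529. δp/p = √((1·δa/a)² + (1·δb/b)²) = √(0.000611 + 0.000219) = 0.0288, so δp = 159.
Q = p − u: δQ = √(δp² + δu²) = √(25400 + 8630) = 184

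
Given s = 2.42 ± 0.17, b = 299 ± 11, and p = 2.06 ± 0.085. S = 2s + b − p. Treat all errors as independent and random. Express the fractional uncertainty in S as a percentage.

Sums and differences: (δS)² = Σ (cᵢ δxᵢ)².
  (2·δs)² = 0.116;  (δb)² = 121;  (δp)² = 0.00723
δS = √(121) = 11.0
S = 302, so δS/S = 11.0/302 = 0.0365.

3.65%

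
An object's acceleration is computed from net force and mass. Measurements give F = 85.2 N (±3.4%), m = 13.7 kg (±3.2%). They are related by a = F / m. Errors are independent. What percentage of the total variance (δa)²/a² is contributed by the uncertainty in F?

(δa/a)² = (1·δF/F)² + (-1·δm/m)²
  F term: (1×0.0340)² = 0.00116
  m term: (-1×0.0320)² = 0.00102
Total = 0.00218. Share from F = 0.00116/0.00218 = 0.530.

53.0%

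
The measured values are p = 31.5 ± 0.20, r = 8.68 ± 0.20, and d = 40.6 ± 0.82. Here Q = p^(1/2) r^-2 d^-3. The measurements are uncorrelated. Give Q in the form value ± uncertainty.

Each factor contributes (exponent × relative error)² to (δQ/Q)²:
  (½·δp/p)² = (0.5×0.00635)² = 1.01e-05;  (-2·δr/r)² = (-2×0.0230)² = 0.00212;  (-3·δd/d)² = (-3×0.0202)² = 0.00367
δQ/Q = √(0.00581) = 0.0762
Q = 1.11e-06, so δQ = 0.0762 × 1.11e-06 = 8.48e-08.

(1.11 ± 0.0848) × 10^-6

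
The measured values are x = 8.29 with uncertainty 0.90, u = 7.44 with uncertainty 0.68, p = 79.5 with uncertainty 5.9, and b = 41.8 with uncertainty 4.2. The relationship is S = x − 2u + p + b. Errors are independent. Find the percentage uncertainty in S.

Absolute uncertainties add in quadrature for a linear combination:
  (δx)² = 0.810;  (2·δu)² = 1.85;  (δp)² = 34.8;  (δb)² = 17.6
δS = √(55.1) = 7.42
S = 115, so δS/S = 7.42/115 = 0.0647.

6.47%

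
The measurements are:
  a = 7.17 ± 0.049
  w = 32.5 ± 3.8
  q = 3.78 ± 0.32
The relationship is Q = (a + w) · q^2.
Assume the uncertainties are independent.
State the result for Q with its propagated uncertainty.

Let u = a + w = 39.7. δu = √(δa² + δw²) = √(0.00240 + 14.4) = 3.80, so δu/u = 0.0958.
Q is then a monomial in u, q:
δQ/Q = √((δu/u)² + (2·δq/q)²) = √(0.00918 + 0.0287) = 0.195
Q = 567, so δQ = 0.195 × 567 = 110.

567 ± 110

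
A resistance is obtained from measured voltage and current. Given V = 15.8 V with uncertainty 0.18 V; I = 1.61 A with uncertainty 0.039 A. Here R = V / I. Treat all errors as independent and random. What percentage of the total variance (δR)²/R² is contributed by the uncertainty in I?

81.9%

(δR/R)² = (1·δV/V)² + (-1·δI/I)²
  V term: (1×0.0114)² = 0.000130
  I term: (-1×0.0242)² = 0.000587
Total = 0.000717. Share from I = 0.000587/0.000717 = 0.819.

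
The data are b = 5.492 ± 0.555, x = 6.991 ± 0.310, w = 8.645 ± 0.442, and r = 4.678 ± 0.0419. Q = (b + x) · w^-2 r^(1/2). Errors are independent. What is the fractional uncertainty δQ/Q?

Let u = b + x = 12.48. δu = √(δb² + δx²) = √(0.308 + 0.0961) = 0.636, so δu/u = 0.0509.
Q is then a monomial in u, w, r:
δQ/Q = √((δu/u)² + (-2·δw/w)² + (½·δr/r)²) = √(0.00259 + 0.0105 + 2.01e-05) = 0.114

0.114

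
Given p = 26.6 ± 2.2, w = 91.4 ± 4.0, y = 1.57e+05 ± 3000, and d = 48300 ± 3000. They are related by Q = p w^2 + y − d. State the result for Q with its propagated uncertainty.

(3.31 ± 0.271) × 10^5

Let h = p·w^2 = 2.22e+05. δh/h = √((1·δp/p)² + (2·δw/w)²) = √(0.00684 + 0.00766) = 0.120, so δh = 26800.
Q = h + y − d: δQ = √(δh² + δy² + δd²) = √(7.16e+08 + 9e+06 + 9e+06) = 27100
Q = 3.31e+05.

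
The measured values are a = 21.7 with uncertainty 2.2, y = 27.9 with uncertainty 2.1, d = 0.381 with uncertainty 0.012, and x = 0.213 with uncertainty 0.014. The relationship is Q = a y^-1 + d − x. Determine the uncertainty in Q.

0.0999

Let p = a·y^-1 = 0.778. δp/p = √((1·δa/a)² + (-1·δy/y)²) = √(0.0103 + 0.00567) = 0.126, so δp = 0.0982.
Q = p + d − x: δQ = √(δp² + δd² + δx²) = √(0.00965 + 0.000144 + 0.000196) = 0.0999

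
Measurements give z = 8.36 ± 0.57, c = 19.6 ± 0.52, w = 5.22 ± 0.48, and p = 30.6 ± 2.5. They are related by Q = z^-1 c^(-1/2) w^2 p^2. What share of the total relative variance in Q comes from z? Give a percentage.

(δQ/Q)² = (-1·δz/z)² + (−½·δc/c)² + (2·δw/w)² + (2·δp/p)²
  z term: (-1×0.0682)² = 0.00465
  c term: (-0.5×0.0265)² = 0.000176
  w term: (2×0.0920)² = 0.0338
  p term: (2×0.0817)² = 0.0267
Total = 0.0653. Share from z = 0.00465/0.0653 = 0.0711.

7.11%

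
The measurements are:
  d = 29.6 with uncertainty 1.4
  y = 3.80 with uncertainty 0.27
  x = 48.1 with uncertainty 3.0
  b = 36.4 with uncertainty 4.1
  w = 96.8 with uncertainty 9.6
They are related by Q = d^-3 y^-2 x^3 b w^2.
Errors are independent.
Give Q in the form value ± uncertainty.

Each factor contributes (exponent × relative error)² to (δQ/Q)²:
  (-3·δd/d)² = (-3×0.0473)² = 0.0201;  (-2·δy/y)² = (-2×0.0711)² = 0.0202;  (3·δx/x)² = (3×0.0624)² = 0.0350;  (1·δb/b)² = (1×0.113)² = 0.0127;  (2·δw/w)² = (2×0.0992)² = 0.0393
δQ/Q = √(0.127) = 0.357
Q = 1.01e+05, so δQ = 0.357 × 1.01e+05 = 36200.

(1.01 ± 0.362) × 10^5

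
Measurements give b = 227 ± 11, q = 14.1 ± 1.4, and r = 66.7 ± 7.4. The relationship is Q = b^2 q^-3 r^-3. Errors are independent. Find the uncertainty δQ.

2.83e-05

Relative error in a monomial: (δQ/Q)² = Σ (nᵢ · δxᵢ/xᵢ)².
  (2·δb/b)² = (2×0.0485)² = 0.00939;  (-3·δq/q)² = (-3×0.0993)² = 0.0887;  (-3·δr/r)² = (-3×0.111)² = 0.111
δQ/Q = √(0.209) = 0.457
Q = 6.19e-05, so δQ = 0.457 × 6.19e-05 = 2.83e-05.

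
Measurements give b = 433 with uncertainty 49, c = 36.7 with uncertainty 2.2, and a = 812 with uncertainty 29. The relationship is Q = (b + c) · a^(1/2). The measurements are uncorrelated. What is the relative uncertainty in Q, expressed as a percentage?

10.6%

Let u = b + c = 470. δu = √(δb² + δc²) = √(2400 + 4.84) = 49.0, so δu/u = 0.104.
Q is then a monomial in u, a:
δQ/Q = √((δu/u)² + (½·δa/a)²) = √(0.0109 + 0.000319) = 0.106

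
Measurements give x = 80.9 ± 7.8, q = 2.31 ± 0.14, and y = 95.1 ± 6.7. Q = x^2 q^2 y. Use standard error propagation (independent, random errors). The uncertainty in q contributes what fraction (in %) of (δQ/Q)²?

(δQ/Q)² = (2·δx/x)² + (2·δq/q)² + (1·δy/y)²
  x term: (2×0.0964)² = 0.0372
  q term: (2×0.0606)² = 0.0147
  y term: (1×0.0705)² = 0.00496
Total = 0.0568. Share from q = 0.0147/0.0568 = 0.258.

25.8%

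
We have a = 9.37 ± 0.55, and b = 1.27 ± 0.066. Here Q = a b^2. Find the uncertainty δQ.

Products/powers → add relative errors in quadrature, weighted by exponent:
  (1·δa/a)² = (1×0.0587)² = 0.00345;  (2·δb/b)² = (2×0.0520)² = 0.0108
δQ/Q = √(0.0142) = 0.119
Q = 15.1, so δQ = 0.119 × 15.1 = 1.80.

1.80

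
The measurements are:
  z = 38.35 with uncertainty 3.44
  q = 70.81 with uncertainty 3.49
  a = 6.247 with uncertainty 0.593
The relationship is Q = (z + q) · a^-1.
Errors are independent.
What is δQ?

1.83

Let u = z + q = 109.2. δu = √(δz² + δq²) = √(11.8 + 12.2) = 4.90, so δu/u = 0.0449.
Q is then a monomial in u, a:
δQ/Q = √((δu/u)² + (-1·δa/a)²) = √(0.00202 + 0.00901) = 0.105
Q = 17.47, so δQ = 0.105 × 17.47 = 1.83.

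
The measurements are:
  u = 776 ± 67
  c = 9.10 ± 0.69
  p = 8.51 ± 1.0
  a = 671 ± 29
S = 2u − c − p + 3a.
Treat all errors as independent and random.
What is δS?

Absolute uncertainties add in quadrature for a linear combination:
  (2·δu)² = 18000;  (δc)² = 0.476;  (δp)² = 1.00;  (3·δa)² = 7570
δS = √(25500) = 160

160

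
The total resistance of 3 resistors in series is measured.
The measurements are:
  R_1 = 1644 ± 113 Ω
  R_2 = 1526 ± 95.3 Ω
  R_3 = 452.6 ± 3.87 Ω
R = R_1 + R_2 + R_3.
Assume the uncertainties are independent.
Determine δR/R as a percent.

4.08%

For a sum/difference, combine absolute errors in quadrature:
  (δR_1)² = 12800;  (δR_2)² = 9080;  (δR_3)² = 15.0
δR = √(21900) = 148 Ω
R = 3623 Ω, so δR/R = 148/3623 = 0.0408.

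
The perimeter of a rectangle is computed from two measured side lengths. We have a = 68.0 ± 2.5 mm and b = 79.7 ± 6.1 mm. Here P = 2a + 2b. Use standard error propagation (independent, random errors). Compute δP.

13.2 mm

For a sum/difference, combine absolute errors in quadrature:
  (2·δa)² = 25.0;  (2·δb)² = 149
δP = √(174) = 13.2 mm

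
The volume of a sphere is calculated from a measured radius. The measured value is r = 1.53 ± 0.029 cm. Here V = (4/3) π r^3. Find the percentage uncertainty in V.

5.69%

Since V is a product/quotient, work with relative uncertainties:
  (3·δr/r)² = (3×0.0190)² = 0.00323
δV/V = √(0.00323) = 0.0569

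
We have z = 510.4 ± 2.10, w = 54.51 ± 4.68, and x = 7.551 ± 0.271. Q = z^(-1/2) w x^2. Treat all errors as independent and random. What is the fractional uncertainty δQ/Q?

0.112

Relative error in a monomial: (δQ/Q)² = Σ (nᵢ · δxᵢ/xᵢ)².
  (−½·δz/z)² = (-0.5×0.00411)² = 4.23e-06;  (1·δw/w)² = (1×0.0859)² = 0.00737;  (2·δx/x)² = (2×0.0359)² = 0.00515
δQ/Q = √(0.0125) = 0.112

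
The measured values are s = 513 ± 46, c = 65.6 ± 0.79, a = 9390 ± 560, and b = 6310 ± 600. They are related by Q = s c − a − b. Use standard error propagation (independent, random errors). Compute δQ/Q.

0.176

Let p = s·c = 33700. δp/p = √((1·δs/s)² + (1·δc/c)²) = √(0.00804 + 0.000145) = 0.0905, so δp = 3040.
Q = p − a − b: δQ = √(δp² + δa² + δb²) = √(9.27e+06 + 3.14e+05 + 3.6e+05) = 3150
Q = 18000, so δQ/Q = 3150/18000 = 0.176.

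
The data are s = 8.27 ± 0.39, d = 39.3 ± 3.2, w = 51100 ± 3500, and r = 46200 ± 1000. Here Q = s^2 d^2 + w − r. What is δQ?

20200

Let p = s^2·d^2 = 1.06e+05. δp/p = √((2·δs/s)² + (2·δd/d)²) = √(0.00890 + 0.0265) = 0.188, so δp = 19900.
Q = p + w − r: δQ = √(δp² + δw² + δr²) = √(3.95e+08 + 1.22e+07 + 1e+06) = 20200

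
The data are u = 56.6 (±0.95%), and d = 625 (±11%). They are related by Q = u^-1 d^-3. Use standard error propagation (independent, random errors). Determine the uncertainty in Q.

For a monomial Q ∝ u^-1, d^-3, fractional errors add in quadrature:
  (-1·δu/u)² = (-1×0.00950)² = 9.02e-05;  (-3·δd/d)² = (-3×0.110)² = 0.109
δQ/Q = √(0.109) = 0.330
Q = 7.24e-11, so δQ = 0.330 × 7.24e-11 = 2.39e-11.

2.39e-11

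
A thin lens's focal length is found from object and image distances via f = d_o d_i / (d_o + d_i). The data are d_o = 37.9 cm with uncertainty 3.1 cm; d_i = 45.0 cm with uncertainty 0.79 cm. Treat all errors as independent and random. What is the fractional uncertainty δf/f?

0.0451

∂f/∂d_o = (d_i/(d_o+d_i))² = 0.295;  ∂f/∂d_i = (d_o/(d_o+d_i))² = 0.209
δf = √((∂f/∂d_o · δd_o)² + (∂f/∂d_i · δd_i)²) = √(0.834 + 0.0273) = 0.928 cm
f = 20.6 cm, so δf/f = 0.928/20.6 = 0.0451.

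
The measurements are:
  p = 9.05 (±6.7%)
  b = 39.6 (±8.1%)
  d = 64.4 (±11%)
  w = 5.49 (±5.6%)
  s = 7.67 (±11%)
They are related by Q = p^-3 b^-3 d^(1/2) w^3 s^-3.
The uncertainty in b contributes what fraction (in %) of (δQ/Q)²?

24.6%

(δQ/Q)² = (-3·δp/p)² + (-3·δb/b)² + (½·δd/d)² + (3·δw/w)² + (-3·δs/s)²
  p term: (-3×0.0670)² = 0.0404
  b term: (-3×0.0810)² = 0.0590
  d term: (0.5×0.110)² = 0.00302
  w term: (3×0.0560)² = 0.0282
  s term: (-3×0.110)² = 0.109
Total = 0.240. Share from b = 0.0590/0.240 = 0.246.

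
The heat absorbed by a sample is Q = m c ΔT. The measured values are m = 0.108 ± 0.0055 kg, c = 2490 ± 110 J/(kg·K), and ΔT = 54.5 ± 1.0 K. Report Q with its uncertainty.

For a monomial Q ∝ m, c, ΔT, fractional errors add in quadrature:
  (1·δm/m)² = (1×0.0509)² = 0.00259;  (1·δc/c)² = (1×0.0442)² = 0.00195;  (1·δΔT/ΔT)² = (1×0.0183)² = 0.000337
δQ/Q = √(0.00488) = 0.0699
Q = 14700 J, so δQ = 0.0699 × 14700 = 1020 J.

14700 ± 1020 J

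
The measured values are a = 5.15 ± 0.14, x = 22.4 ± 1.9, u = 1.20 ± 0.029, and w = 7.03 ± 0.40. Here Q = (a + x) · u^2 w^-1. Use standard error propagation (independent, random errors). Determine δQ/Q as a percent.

10.2%

Let h = a + x = 27.5. δh = √(δa² + δx²) = √(0.0196 + 3.61) = 1.91, so δh/h = 0.0692.
Q is then a monomial in h, u, w:
δQ/Q = √((δh/h)² + (2·δu/u)² + (-1·δw/w)²) = √(0.00478 + 0.00234 + 0.00324) = 0.102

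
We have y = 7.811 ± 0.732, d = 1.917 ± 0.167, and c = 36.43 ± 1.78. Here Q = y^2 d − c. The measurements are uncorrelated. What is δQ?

Let p = y^2·d = 117.0. δp/p = √((2·δy/y)² + (1·δd/d)²) = √(0.0351 + 0.00759) = 0.207, so δp = 24.2.
Q = p − c: δQ = √(δp² + δc²) = √(584 + 3.17) = 24.2

24.2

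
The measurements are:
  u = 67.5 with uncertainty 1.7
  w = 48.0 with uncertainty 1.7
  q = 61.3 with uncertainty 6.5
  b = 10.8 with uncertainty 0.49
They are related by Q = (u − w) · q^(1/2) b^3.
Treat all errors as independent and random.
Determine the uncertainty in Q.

Let h = u − w = 19.5. δh = √(δu² + δw²) = √(2.89 + 2.89) = 2.40, so δh/h = 0.123.
Q is then a monomial in h, q, b:
δQ/Q = √((δh/h)² + (½·δq/q)² + (3·δb/b)²) = √(0.0152 + 0.00281 + 0.0185) = 0.191
Q = 1.92e+05, so δQ = 0.191 × 1.92e+05 = 36800.

36800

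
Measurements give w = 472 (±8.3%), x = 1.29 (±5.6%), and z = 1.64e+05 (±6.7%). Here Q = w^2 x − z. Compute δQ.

Let p = w^2·x = 2.87e+05. δp/p = √((2·δw/w)² + (1·δx/x)²) = √(0.0276 + 0.00314) = 0.175, so δp = 50300.
Q = p − z: δQ = √(δp² + δz²) = √(2.53e+09 + 1.21e+08) = 51500

51500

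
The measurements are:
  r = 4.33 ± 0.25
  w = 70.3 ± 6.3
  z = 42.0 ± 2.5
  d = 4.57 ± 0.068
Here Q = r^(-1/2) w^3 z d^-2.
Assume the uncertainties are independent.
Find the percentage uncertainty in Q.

For a monomial Q ∝ r^(-1/2), w^3, z, d^-2, fractional errors add in quadrature:
  (−½·δr/r)² = (-0.5×0.0577)² = 0.000833;  (3·δw/w)² = (3×0.0896)² = 0.0723;  (1·δz/z)² = (1×0.0595)² = 0.00354;  (-2·δd/d)² = (-2×0.0149)² = 0.000886
δQ/Q = √(0.0775) = 0.278

27.8%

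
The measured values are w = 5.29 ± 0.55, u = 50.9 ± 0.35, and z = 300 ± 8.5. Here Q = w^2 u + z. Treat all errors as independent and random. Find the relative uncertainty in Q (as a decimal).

0.172

Let p = w^2·u = 1420. δp/p = √((2·δw/w)² + (1·δu/u)²) = √(0.0432 + 4.73e-05) = 0.208, so δp = 296.
Q = p + z: δQ = √(δp² + δz²) = √(87800 + 72.2) = 296
Q = 1720, so δQ/Q = 296/1720 = 0.172.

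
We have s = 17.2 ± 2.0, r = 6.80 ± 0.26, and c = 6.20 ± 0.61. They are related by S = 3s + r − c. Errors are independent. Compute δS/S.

0.116

For a sum/difference, combine absolute errors in quadrature:
  (3·δs)² = 36.0;  (δr)² = 0.0676;  (δc)² = 0.372
δS = √(36.4) = 6.04
S = 52.2, so δS/S = 6.04/52.2 = 0.116.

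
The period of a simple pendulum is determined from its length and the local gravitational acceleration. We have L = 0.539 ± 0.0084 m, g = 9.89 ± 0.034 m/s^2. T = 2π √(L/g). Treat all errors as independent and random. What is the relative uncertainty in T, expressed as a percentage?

0.798%

Products/powers → add relative errors in quadrature, weighted by exponent:
  (½·δL/L)² = (0.5×0.0156)² = 6.07e-05;  (−½·δg/g)² = (-0.5×0.00344)² = 2.95e-06
δT/T = √(6.37e-05) = 0.00798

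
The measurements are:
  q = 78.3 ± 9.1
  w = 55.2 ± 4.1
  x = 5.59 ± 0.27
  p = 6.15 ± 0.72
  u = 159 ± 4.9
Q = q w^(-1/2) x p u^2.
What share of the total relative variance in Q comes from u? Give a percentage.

(δQ/Q)² = (1·δq/q)² + (−½·δw/w)² + (1·δx/x)² + (1·δp/p)² + (2·δu/u)²
  q term: (1×0.116)² = 0.0135
  w term: (-0.5×0.0743)² = 0.00138
  x term: (1×0.0483)² = 0.00233
  p term: (1×0.117)² = 0.0137
  u term: (2×0.0308)² = 0.00380
Total = 0.0347. Share from u = 0.00380/0.0347 = 0.109.

10.9%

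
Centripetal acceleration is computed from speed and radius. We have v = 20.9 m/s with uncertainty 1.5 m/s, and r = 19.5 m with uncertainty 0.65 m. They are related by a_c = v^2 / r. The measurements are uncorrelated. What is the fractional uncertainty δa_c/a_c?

a_c is a product of powers, so relative uncertainties combine in quadrature:
  (2·δv/v)² = (2×0.0718)² = 0.0206;  (-1·δr/r)² = (-1×0.0333)² = 0.00111
δa_c/a_c = √(0.0217) = 0.147

0.147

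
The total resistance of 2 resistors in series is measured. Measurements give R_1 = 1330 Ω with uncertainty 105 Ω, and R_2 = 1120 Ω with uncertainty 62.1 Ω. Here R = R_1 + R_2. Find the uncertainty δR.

For a sum/difference, combine absolute errors in quadrature:
  (δR_1)² = 11000;  (δR_2)² = 3860
δR = √(14900) = 122 Ω

122 Ω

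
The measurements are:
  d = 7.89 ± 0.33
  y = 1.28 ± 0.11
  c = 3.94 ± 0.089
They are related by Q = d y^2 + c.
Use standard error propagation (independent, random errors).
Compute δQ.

2.29

Let p = d·y^2 = 12.9. δp/p = √((1·δd/d)² + (2·δy/y)²) = √(0.00175 + 0.0295) = 0.177, so δp = 2.29.
Q = p + c: δQ = √(δp² + δc²) = √(5.23 + 0.00792) = 2.29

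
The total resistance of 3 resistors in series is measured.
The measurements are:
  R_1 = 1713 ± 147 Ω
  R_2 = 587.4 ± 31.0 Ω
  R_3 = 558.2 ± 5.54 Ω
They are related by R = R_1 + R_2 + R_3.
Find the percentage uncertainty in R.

5.26%

R is a linear combination, so absolute uncertainties add in quadrature:
  (δR_1)² = 21600;  (δR_2)² = 961;  (δR_3)² = 30.7
δR = √(22600) = 150 Ω
R = 2859 Ω, so δR/R = 150/2859 = 0.0526.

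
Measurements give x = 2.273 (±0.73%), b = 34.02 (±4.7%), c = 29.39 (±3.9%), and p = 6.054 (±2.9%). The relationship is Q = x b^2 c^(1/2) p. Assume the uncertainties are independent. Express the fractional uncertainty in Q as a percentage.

10.1%

Each factor contributes (exponent × relative error)² to (δQ/Q)²:
  (1·δx/x)² = (1×0.00730)² = 5.33e-05;  (2·δb/b)² = (2×0.0470)² = 0.00884;  (½·δc/c)² = (0.5×0.0390)² = 0.000380;  (1·δp/p)² = (1×0.0290)² = 0.000841
δQ/Q = √(0.0101) = 0.101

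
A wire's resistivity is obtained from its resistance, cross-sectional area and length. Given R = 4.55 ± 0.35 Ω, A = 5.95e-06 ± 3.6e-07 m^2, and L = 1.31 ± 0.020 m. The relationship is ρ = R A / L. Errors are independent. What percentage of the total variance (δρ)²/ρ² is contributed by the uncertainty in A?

(δρ/ρ)² = (1·δR/R)² + (1·δA/A)² + (-1·δL/L)²
  R term: (1×0.0769)² = 0.00592
  A term: (1×0.0605)² = 0.00366
  L term: (-1×0.0153)² = 0.000233
Total = 0.00981. Share from A = 0.00366/0.00981 = 0.373.

37.3%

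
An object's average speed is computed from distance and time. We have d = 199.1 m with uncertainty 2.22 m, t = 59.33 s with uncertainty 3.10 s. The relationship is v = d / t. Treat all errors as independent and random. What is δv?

0.179 m/s

v is a product of powers, so relative uncertainties combine in quadrature:
  (1·δd/d)² = (1×0.0112)² = 0.000124;  (-1·δt/t)² = (-1×0.0523)² = 0.00273
δv/v = √(0.00285) = 0.0534
v = 3.356 m/s, so δv = 0.0534 × 3.356 = 0.179 m/s.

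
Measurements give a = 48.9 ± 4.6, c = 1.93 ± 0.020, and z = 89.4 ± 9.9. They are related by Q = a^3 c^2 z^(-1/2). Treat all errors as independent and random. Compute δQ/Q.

0.288

For a monomial Q ∝ a^3, c^2, z^(-1/2), fractional errors add in quadrature:
  (3·δa/a)² = (3×0.0941)² = 0.0796;  (2·δc/c)² = (2×0.0104)² = 0.000430;  (−½·δz/z)² = (-0.5×0.111)² = 0.00307
δQ/Q = √(0.0831) = 0.288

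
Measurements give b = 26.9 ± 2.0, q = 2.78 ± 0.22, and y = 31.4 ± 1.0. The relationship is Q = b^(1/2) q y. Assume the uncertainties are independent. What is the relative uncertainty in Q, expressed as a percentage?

9.31%

For a monomial Q ∝ b^(1/2), q, y, fractional errors add in quadrature:
  (½·δb/b)² = (0.5×0.0743)² = 0.00138;  (1·δq/q)² = (1×0.0791)² = 0.00626;  (1·δy/y)² = (1×0.0318)² = 0.00101
δQ/Q = √(0.00866) = 0.0931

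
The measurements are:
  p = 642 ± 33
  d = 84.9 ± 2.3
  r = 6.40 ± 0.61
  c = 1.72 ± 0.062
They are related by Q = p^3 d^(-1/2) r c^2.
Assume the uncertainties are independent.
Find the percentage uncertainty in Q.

19.6%

Products/powers → add relative errors in quadrature, weighted by exponent:
  (3·δp/p)² = (3×0.0514)² = 0.0238;  (−½·δd/d)² = (-0.5×0.0271)² = 0.000183;  (1·δr/r)² = (1×0.0953)² = 0.00908;  (2·δc/c)² = (2×0.0360)² = 0.00520
δQ/Q = √(0.0382) = 0.196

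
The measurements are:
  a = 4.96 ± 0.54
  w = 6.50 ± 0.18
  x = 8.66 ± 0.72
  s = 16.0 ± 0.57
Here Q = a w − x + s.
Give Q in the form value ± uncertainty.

39.6 ± 3.74

Let p = a·w = 32.2. δp/p = √((1·δa/a)² + (1·δw/w)²) = √(0.0119 + 0.000767) = 0.112, so δp = 3.62.
Q = p − x + s: δQ = √(δp² + δx² + δs²) = √(13.1 + 0.518 + 0.325) = 3.74
Q = 39.6.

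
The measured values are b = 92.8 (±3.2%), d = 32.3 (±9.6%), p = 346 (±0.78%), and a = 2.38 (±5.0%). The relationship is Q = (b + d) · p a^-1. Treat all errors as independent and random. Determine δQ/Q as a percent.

6.11%

Let u = b + d = 125. δu = √(δb² + δd²) = √(8.82 + 9.61) = 4.29, so δu/u = 0.0343.
Q is then a monomial in u, p, a:
δQ/Q = √((δu/u)² + (1·δp/p)² + (-1·δa/a)²) = √(0.00118 + 6.08e-05 + 0.00250) = 0.0611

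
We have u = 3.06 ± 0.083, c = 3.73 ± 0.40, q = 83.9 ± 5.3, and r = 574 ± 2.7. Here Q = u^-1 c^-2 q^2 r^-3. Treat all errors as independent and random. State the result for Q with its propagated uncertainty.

Q is a product of powers, so relative uncertainties combine in quadrature:
  (-1·δu/u)² = (-1×0.0271)² = 0.000736;  (-2·δc/c)² = (-2×0.107)² = 0.0460;  (2·δq/q)² = (2×0.0632)² = 0.0160;  (-3·δr/r)² = (-3×0.00470)² = 0.000199
δQ/Q = √(0.0629) = 0.251
Q = 8.74e-07, so δQ = 0.251 × 8.74e-07 = 2.19e-07.

(8.74 ± 2.19) × 10^-7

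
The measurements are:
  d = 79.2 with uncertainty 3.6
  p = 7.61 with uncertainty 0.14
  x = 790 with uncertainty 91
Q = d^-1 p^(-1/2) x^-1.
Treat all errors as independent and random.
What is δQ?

7.19e-07

Each factor contributes (exponent × relative error)² to (δQ/Q)²:
  (-1·δd/d)² = (-1×0.0455)² = 0.00207;  (−½·δp/p)² = (-0.5×0.0184)² = 8.46e-05;  (-1·δx/x)² = (-1×0.115)² = 0.0133
δQ/Q = √(0.0154) = 0.124
Q = 5.79e-06, so δQ = 0.124 × 5.79e-06 = 7.19e-07.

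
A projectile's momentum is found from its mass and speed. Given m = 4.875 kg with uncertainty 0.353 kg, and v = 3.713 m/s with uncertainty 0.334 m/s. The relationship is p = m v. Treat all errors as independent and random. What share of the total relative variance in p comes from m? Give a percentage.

(δp/p)² = (1·δm/m)² + (1·δv/v)²
  m term: (1×0.0724)² = 0.00524
  v term: (1×0.0900)² = 0.00809
Total = 0.0133. Share from m = 0.00524/0.0133 = 0.393.

39.3%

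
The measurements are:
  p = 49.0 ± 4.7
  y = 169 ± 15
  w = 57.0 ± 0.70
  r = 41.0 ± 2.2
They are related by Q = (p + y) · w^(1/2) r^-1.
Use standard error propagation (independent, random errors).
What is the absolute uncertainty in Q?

Let u = p + y = 218. δu = √(δp² + δy²) = √(22.1 + 225) = 15.7, so δu/u = 0.0721.
Q is then a monomial in u, w, r:
δQ/Q = √((δu/u)² + (½·δw/w)² + (-1·δr/r)²) = √(0.00520 + 3.77e-05 + 0.00288) = 0.0901
Q = 40.1, so δQ = 0.0901 × 40.1 = 3.62.

3.62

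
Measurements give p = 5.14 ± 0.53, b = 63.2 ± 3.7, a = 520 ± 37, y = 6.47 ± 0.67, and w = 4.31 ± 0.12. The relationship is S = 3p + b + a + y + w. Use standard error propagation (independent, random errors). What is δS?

For a sum/difference, combine absolute errors in quadrature:
  (3·δp)² = 2.53;  (δb)² = 13.7;  (δa)² = 1370;  (δy)² = 0.449;  (δw)² = 0.0144
δS = √(1390) = 37.2

37.2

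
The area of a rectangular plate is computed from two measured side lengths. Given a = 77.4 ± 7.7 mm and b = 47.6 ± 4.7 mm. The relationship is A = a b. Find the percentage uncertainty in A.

A is a product of powers, so relative uncertainties combine in quadrature:
  (1·δa/a)² = (1×0.0995)² = 0.00990;  (1·δb/b)² = (1×0.0987)² = 0.00975
δA/A = √(0.0196) = 0.140

14.0%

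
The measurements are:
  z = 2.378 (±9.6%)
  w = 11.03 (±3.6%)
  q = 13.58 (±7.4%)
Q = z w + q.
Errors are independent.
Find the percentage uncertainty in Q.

Let p = z·w = 26.23. δp/p = √((1·δz/z)² + (1·δw/w)²) = √(0.00922 + 0.00130) = 0.103, so δp = 2.69.
Q = p + q: δQ = √(δp² + δq²) = √(7.23 + 1.01) = 2.87
Q = 39.81, so δQ/Q = 2.87/39.81 = 0.0721.

7.21%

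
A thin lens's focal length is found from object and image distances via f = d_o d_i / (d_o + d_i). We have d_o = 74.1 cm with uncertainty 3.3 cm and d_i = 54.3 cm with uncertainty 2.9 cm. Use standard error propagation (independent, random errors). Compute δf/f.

∂f/∂d_o = (d_i/(d_o+d_i))² = 0.179;  ∂f/∂d_i = (d_o/(d_o+d_i))² = 0.333
δf = √((∂f/∂d_o · δd_o)² + (∂f/∂d_i · δd_i)²) = √(0.348 + 0.933) = 1.13 cm
f = 31.3 cm, so δf/f = 1.13/31.3 = 0.0361.

0.0361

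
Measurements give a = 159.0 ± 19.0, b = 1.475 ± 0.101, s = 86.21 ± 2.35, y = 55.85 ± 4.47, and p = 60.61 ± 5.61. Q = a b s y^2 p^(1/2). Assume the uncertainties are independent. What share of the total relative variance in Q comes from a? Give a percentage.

(δQ/Q)² = (1·δa/a)² + (1·δb/b)² + (1·δs/s)² + (2·δy/y)² + (½·δp/p)²
  a term: (1×0.119)² = 0.0143
  b term: (1×0.0685)² = 0.00469
  s term: (1×0.0273)² = 0.000743
  y term: (2×0.0800)² = 0.0256
  p term: (0.5×0.0926)² = 0.00214
Total = 0.0475. Share from a = 0.0143/0.0475 = 0.301.

30.1%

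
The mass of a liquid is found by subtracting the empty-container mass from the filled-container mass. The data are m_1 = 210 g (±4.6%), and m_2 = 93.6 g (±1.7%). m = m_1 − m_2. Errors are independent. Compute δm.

9.79 g

m is a linear combination, so absolute uncertainties add in quadrature:
  (δm_1)² = 93.3;  (δm_2)² = 2.53
δm = √(95.8) = 9.79 g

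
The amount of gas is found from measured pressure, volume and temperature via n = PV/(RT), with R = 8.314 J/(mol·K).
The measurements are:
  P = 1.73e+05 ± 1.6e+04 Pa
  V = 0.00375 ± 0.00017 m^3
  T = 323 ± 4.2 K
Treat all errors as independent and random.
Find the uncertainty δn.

For a monomial n ∝ P, V, T^-1, fractional errors add in quadrature:
  (1·δP/P)² = (1×0.0925)² = 0.00855;  (1·δV/V)² = (1×0.0453)² = 0.00206;  (-1·δT/T)² = (-1×0.0130)² = 0.000169
δn/n = √(0.0108) = 0.104
n = 0.242 mol, so δn = 0.104 × 0.242 = 0.0251 mol.

0.0251 mol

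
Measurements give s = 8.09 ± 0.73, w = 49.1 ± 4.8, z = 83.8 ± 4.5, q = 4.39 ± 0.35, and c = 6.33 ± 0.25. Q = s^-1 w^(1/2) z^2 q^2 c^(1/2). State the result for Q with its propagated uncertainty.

(2.95 ± 0.645) × 10^5

Products/powers → add relative errors in quadrature, weighted by exponent:
  (-1·δs/s)² = (-1×0.0902)² = 0.00814;  (½·δw/w)² = (0.5×0.0978)² = 0.00239;  (2·δz/z)² = (2×0.0537)² = 0.0115;  (2·δq/q)² = (2×0.0797)² = 0.0254;  (½·δc/c)² = (0.5×0.0395)² = 0.000390
δQ/Q = √(0.0479) = 0.219
Q = 2.95e+05, so δQ = 0.219 × 2.95e+05 = 64500.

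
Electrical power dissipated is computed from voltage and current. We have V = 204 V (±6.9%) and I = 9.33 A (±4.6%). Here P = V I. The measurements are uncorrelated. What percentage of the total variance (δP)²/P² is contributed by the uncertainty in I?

30.8%

(δP/P)² = (1·δV/V)² + (1·δI/I)²
  V term: (1×0.0690)² = 0.00476
  I term: (1×0.0460)² = 0.00212
Total = 0.00688. Share from I = 0.00212/0.00688 = 0.308.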